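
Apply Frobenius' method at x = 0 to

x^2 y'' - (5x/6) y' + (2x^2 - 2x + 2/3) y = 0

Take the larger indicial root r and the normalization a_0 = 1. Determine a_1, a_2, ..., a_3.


Write in Frobenius form y'' + (p(x)/x) y' + (q(x)/x^2) y = 0:
  p(x) = -5/6,  q(x) = 2x^2 - 2x + 2/3.
Indicial equation: r(r-1) + (-5/6) r + (2/3) = 0 -> roots r_1 = 4/3, r_2 = 1/2.
Take r = r_1 = 4/3. Let y(x) = x^r sum_{n>=0} a_n x^n with a_0 = 1.
Substitute y = x^r sum a_n x^n and match x^{r+n}. The recurrence is
  D(n) a_n - 2 a_{n-1} + 2 a_{n-2} = 0,  where D(n) = (r+n)(r+n-1) + (-5/6)(r+n) + (2/3).
  a_n = [2 a_{n-1} - 2 a_{n-2}] / D(n).
Since the indicial polynomial factors as (r - r_1)(r - r_2), D(n) = (r_1 + n - r_1)(r_1 + n - r_2) = n(n + 5/6).
Evaluating step by step (a_0 = 1):
  n = 1: D(1) = 1(1 + 5/6) = 11/6; numerator = 2(1) = 2; a_1 = (2)/(11/6) = 12/11
  n = 2: D(2) = 2(2 + 5/6) = 17/3; numerator = 2(12/11) - 2(1) = 2/11; a_2 = (2/11)/(17/3) = 6/187
  n = 3: D(3) = 3(3 + 5/6) = 23/2; numerator = 2(6/187) - 2(12/11) = -36/17; a_3 = (-36/17)/(23/2) = -72/391

r = 4/3; a_0 = 1; a_1 = 12/11; a_2 = 6/187; a_3 = -72/391


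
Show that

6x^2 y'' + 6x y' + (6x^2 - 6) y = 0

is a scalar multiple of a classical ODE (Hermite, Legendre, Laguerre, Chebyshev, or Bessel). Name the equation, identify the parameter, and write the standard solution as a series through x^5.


All three coefficients share the factor 6; dividing through by 6 gives  x^2 y'' + x y' + (x^2 - 1) y = 0.
This matches the Bessel equation x^2 y'' + x y' + (x^2 - nu^2) y = 0 with nu^2 = 1, so nu = 1; the solution bounded at x = 0 is J_1(x).
Frobenius at x = 0: indicial roots ±nu; for r = nu the recurrence k(k + 2nu) c_k = -c_{k-2} gives the standard series J_nu(x) = sum_{k>=0} (-1)^k / (k! (k+nu)!) (x/2)^(2k+nu). Evaluate the first 3 terms:
  k = 0: (-1)^0 / (0! * 1! * 2^1) x^1 = 1/(1*1*2) x^1 = (1/2) x^1
  k = 1: (-1)^1 / (1! * 2! * 2^3) x^3 = -1/(1*2*8) x^3 = (-1/16) x^3
  k = 2: (-1)^2 / (2! * 3! * 2^5) x^5 = 1/(2*6*32) x^5 = (1/384) x^5
Hence J_1(x) = x^5/384 - x^3/16 + x/2 + ....

J_1(x); series = x^5/384 - x^3/16 + x/2


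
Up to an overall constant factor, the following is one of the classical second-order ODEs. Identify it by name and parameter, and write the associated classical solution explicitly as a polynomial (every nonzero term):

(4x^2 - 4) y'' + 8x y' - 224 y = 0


All three coefficients share the factor -4; dividing through by -4 gives  (1 - x^2) y'' - 2x y' + 56 y = 0.
This matches the Legendre equation (1 - x^2) y'' - 2x y' + n(n+1) y = 0 (note the -2x y' term) with n(n+1) = 56, so n = 7; the polynomial solution is P_7(x).
With y = sum_k a_k x^k, matching x^k gives (k+2)(k+1) a_{k+2} = [k(k+1) - n(n+1)] a_k = (k - 7)(k + 8) a_k. The right side vanishes at k = 7, so the series with the parity of 7 terminates at degree 7.
Standard normalization (P_n(1) = 1): leading coefficient (2n)!/(2^n (n!)^2) = 87178291200/(128*25401600) = 429/16, so a_7 = 429/16. Work downward with a_k = (k+1)(k+2) a_{k+2} / ((k - 7)(k + 8)):
  a_5 = (6)(7)(429/16) / ((5 - 7)(5 + 8)) = (9009/8)/(-26) = -693/16
  a_3 = (4)(5)(-693/16) / ((3 - 7)(3 + 8)) = (-3465/4)/(-44) = 315/16
  a_1 = (2)(3)(315/16) / ((1 - 7)(1 + 8)) = (945/8)/(-54) = -35/16
Hence P_7(x) = 429 x^7/16 - 693 x^5/16 + 315 x^3/16 - 35 x/16.

P_7(x); series = 429 x^7/16 - 693 x^5/16 + 315 x^3/16 - 35 x/16


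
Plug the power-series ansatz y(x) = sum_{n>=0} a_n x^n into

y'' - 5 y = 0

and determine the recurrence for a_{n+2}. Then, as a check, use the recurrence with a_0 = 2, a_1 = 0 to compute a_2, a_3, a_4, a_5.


Substitute y = sum_n a_n x^n into y'' + (const) y = 0.
y''(x) = sum_{n>=0} (n+2)(n+1) a_{n+2} x^n.
The ODE becomes sum_n [(n+2)(n+1) a_{n+2} - 5 a_n] x^n = 0.
Setting each coefficient to zero gives the recurrence:
  (n+2)(n+1) a_{n+2} - 5 a_n = 0,
  a_{n+2} = 5 / ((n+1)(n+2)) a_n.

Check with a_0 = 2, a_1 = 0 (apply the recurrence for n = 0, 1, 2, 3): a_0 = 2, a_1 = 0, a_2 = 5, a_3 = 0, a_4 = 25/12, a_5 = 0.

a_{n+2} = 5/((n+1)(n+2)) * a_n; check: a_0 = 2, a_1 = 0, a_2 = 5, a_3 = 0, a_4 = 25/12, a_5 = 0


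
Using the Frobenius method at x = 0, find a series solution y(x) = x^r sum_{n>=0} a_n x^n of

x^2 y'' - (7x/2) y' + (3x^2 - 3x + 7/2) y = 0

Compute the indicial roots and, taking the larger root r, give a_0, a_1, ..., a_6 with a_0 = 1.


Write in Frobenius form y'' + (p(x)/x) y' + (q(x)/x^2) y = 0:
  p(x) = -7/2,  q(x) = 3x^2 - 3x + 7/2.
Indicial equation: r(r-1) + (-7/2) r + (7/2) = 0 -> roots r_1 = 7/2, r_2 = 1.
Take r = r_1 = 7/2. Let y(x) = x^r sum_{n>=0} a_n x^n with a_0 = 1.
Substitute y = x^r sum a_n x^n and match x^{r+n}. The recurrence is
  D(n) a_n - 3 a_{n-1} + 3 a_{n-2} = 0,  where D(n) = (r+n)(r+n-1) + (-7/2)(r+n) + (7/2).
  a_n = [3 a_{n-1} - 3 a_{n-2}] / D(n).
Since the indicial polynomial factors as (r - r_1)(r - r_2), D(n) = (r_1 + n - r_1)(r_1 + n - r_2) = n(n + 5/2).
Evaluating step by step (a_0 = 1):
  n = 1: D(1) = 1(1 + 5/2) = 7/2; numerator = 3(1) = 3; a_1 = (3)/(7/2) = 6/7
  n = 2: D(2) = 2(2 + 5/2) = 9; numerator = 3(6/7) - 3(1) = -3/7; a_2 = (-3/7)/(9) = -1/21
  n = 3: D(3) = 3(3 + 5/2) = 33/2; numerator = 3(-1/21) - 3(6/7) = -19/7; a_3 = (-19/7)/(33/2) = -38/231
  n = 4: D(4) = 4(4 + 5/2) = 26; numerator = 3(-38/231) - 3(-1/21) = -27/77; a_4 = (-27/77)/(26) = -27/2002
  n = 5: D(5) = 5(5 + 5/2) = 75/2; numerator = 3(-27/2002) - 3(-38/231) = 907/2002; a_5 = (907/2002)/(75/2) = 907/75075
  n = 6: D(6) = 6(6 + 5/2) = 51; numerator = 3(907/75075) - 3(-27/2002) = 349/4550; a_6 = (349/4550)/(51) = 349/232050

r = 7/2; a_0 = 1; a_1 = 6/7; a_2 = -1/21; a_3 = -38/231; a_4 = -27/2002; a_5 = 907/75075; a_6 = 349/232050


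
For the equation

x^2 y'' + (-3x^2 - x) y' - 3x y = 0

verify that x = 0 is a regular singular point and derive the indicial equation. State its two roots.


Divide by x^2 to reach normal form y'' + P_1(x) y' + P_2(x) y = 0 with P_1(x) = -3 - 1/x and P_2(x) = -3/x.
x = 0 is a singular point because the y'-coefficient -3 - 1/x has a pole at x = 0 and the y-coefficient -3/x has a pole at x = 0.
It is a regular singular point because x P_1(x) = p(x) = -3x - 1 and x^2 P_2(x) = q(x) = -3x are polynomials, hence analytic at x = 0.
p(0) = -1,  q(0) = 0.
Indicial equation: r(r-1) + p(0) r + q(0) = 0, i.e. r^2 + (p(0) - 1) r + q(0) = 0, i.e. r^2 - 2 r = 0.
Discriminant: (-2)^2 - 4(0) = 4, so r = (2 ± 2)/2.
Solving: r_1 = 2, r_2 = 0.

indicial: r^2 - 2 r = 0; roots r_1 = 2, r_2 = 0


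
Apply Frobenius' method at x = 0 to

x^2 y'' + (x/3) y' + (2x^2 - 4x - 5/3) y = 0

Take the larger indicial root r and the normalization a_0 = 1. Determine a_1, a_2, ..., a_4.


Write in Frobenius form y'' + (p(x)/x) y' + (q(x)/x^2) y = 0:
  p(x) = 1/3,  q(x) = 2x^2 - 4x - 5/3.
Indicial equation: r(r-1) + (1/3) r + (-5/3) = 0 -> roots r_1 = 5/3, r_2 = -1.
Take r = r_1 = 5/3. Let y(x) = x^r sum_{n>=0} a_n x^n with a_0 = 1.
Substitute y = x^r sum a_n x^n and match x^{r+n}. The recurrence is
  D(n) a_n - 4 a_{n-1} + 2 a_{n-2} = 0,  where D(n) = (r+n)(r+n-1) + (1/3)(r+n) + (-5/3).
  a_n = [4 a_{n-1} - 2 a_{n-2}] / D(n).
Since the indicial polynomial factors as (r - r_1)(r - r_2), D(n) = (r_1 + n - r_1)(r_1 + n - r_2) = n(n + 8/3).
Evaluating step by step (a_0 = 1):
  n = 1: D(1) = 1(1 + 8/3) = 11/3; numerator = 4(1) = 4; a_1 = (4)/(11/3) = 12/11
  n = 2: D(2) = 2(2 + 8/3) = 28/3; numerator = 4(12/11) - 2(1) = 26/11; a_2 = (26/11)/(28/3) = 39/154
  n = 3: D(3) = 3(3 + 8/3) = 17; numerator = 4(39/154) - 2(12/11) = -90/77; a_3 = (-90/77)/(17) = -90/1309
  n = 4: D(4) = 4(4 + 8/3) = 80/3; numerator = 4(-90/1309) - 2(39/154) = -93/119; a_4 = (-93/119)/(80/3) = -279/9520

r = 5/3; a_0 = 1; a_1 = 12/11; a_2 = 39/154; a_3 = -90/1309; a_4 = -279/9520


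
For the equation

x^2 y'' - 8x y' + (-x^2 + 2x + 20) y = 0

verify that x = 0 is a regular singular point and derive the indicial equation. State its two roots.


Divide by x^2 to reach normal form y'' + P_1(x) y' + P_2(x) y = 0 with P_1(x) = -8/x and P_2(x) = -1 + 2/x + 20/x^2.
x = 0 is a singular point because the y'-coefficient -8/x has a pole at x = 0 and the y-coefficient -1 + 2/x + 20/x^2 has a pole at x = 0.
It is a regular singular point because x P_1(x) = p(x) = -8 and x^2 P_2(x) = q(x) = -x^2 + 2x + 20 are polynomials, hence analytic at x = 0.
p(0) = -8,  q(0) = 20.
Indicial equation: r(r-1) + p(0) r + q(0) = 0, i.e. r^2 + (p(0) - 1) r + q(0) = 0, i.e. r^2 - 9 r + 20 = 0.
Discriminant: (-9)^2 - 4(20) = 1, so r = (9 ± 1)/2.
Solving: r_1 = 5, r_2 = 4.

indicial: r^2 - 9 r + 20 = 0; roots r_1 = 5, r_2 = 4


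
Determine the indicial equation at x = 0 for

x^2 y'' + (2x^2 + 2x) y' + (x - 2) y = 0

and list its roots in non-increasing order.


Divide by x^2 to reach normal form y'' + P_1(x) y' + P_2(x) y = 0 with P_1(x) = 2 + 2/x and P_2(x) = 1/x - 2/x^2.
x = 0 is a singular point because the y'-coefficient 2 + 2/x has a pole at x = 0 and the y-coefficient 1/x - 2/x^2 has a pole at x = 0.
It is a regular singular point because x P_1(x) = p(x) = 2x + 2 and x^2 P_2(x) = q(x) = x - 2 are polynomials, hence analytic at x = 0.
p(0) = 2,  q(0) = -2.
Indicial equation: r(r-1) + p(0) r + q(0) = 0, i.e. r^2 + (p(0) - 1) r + q(0) = 0, i.e. r^2 + 1 r - 2 = 0.
Discriminant: (1)^2 - 4(-2) = 9, so r = (-1 ± 3)/2.
Solving: r_1 = 1, r_2 = -2.

indicial: r^2 + 1 r - 2 = 0; roots r_1 = 1, r_2 = -2


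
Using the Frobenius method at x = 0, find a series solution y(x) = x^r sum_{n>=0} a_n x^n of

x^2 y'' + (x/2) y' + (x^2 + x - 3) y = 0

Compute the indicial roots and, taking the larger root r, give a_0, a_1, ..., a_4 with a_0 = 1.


Write in Frobenius form y'' + (p(x)/x) y' + (q(x)/x^2) y = 0:
  p(x) = 1/2,  q(x) = x^2 + x - 3.
Indicial equation: r(r-1) + (1/2) r + (-3) = 0 -> roots r_1 = 2, r_2 = -3/2.
Take r = r_1 = 2. Let y(x) = x^r sum_{n>=0} a_n x^n with a_0 = 1.
Substitute y = x^r sum a_n x^n and match x^{r+n}. The recurrence is
  D(n) a_n + 1 a_{n-1} + 1 a_{n-2} = 0,  where D(n) = (r+n)(r+n-1) + (1/2)(r+n) + (-3).
  a_n = [-1 a_{n-1} - 1 a_{n-2}] / D(n).
Since the indicial polynomial factors as (r - r_1)(r - r_2), D(n) = (r_1 + n - r_1)(r_1 + n - r_2) = n(n + 7/2).
Evaluating step by step (a_0 = 1):
  n = 1: D(1) = 1(1 + 7/2) = 9/2; numerator = -1(1) = -1; a_1 = (-1)/(9/2) = -2/9
  n = 2: D(2) = 2(2 + 7/2) = 11; numerator = -1(-2/9) - 1(1) = -7/9; a_2 = (-7/9)/(11) = -7/99
  n = 3: D(3) = 3(3 + 7/2) = 39/2; numerator = -1(-7/99) - 1(-2/9) = 29/99; a_3 = (29/99)/(39/2) = 58/3861
  n = 4: D(4) = 4(4 + 7/2) = 30; numerator = -1(58/3861) - 1(-7/99) = 215/3861; a_4 = (215/3861)/(30) = 43/23166

r = 2; a_0 = 1; a_1 = -2/9; a_2 = -7/99; a_3 = 58/3861; a_4 = 43/23166


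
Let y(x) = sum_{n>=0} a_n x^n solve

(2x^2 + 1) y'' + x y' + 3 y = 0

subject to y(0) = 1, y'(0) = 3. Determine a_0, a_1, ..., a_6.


Ansatz: y(x) = sum_{n>=0} a_n x^n, so y'(x) = sum_{n>=1} n a_n x^(n-1) and y''(x) = sum_{n>=2} n(n-1) a_n x^(n-2).
Substitute into P(x) y'' + Q(x) y' + R(x) y = 0 with P(x) = 2x^2 + 1, Q(x) = x, R(x) = 3, and match powers of x.
Initial conditions: a_0 = 1, a_1 = 3.
Setting the coefficient of each power of x to zero and solving order by order (substituting the coefficients already found):
  x^0: 2 a_2 + 3 a_0 = 0  ->  2 a_2 = -3 a_0 = -3  ->  a_2 = -3/2
  x^1: 6 a_3 + 4 a_1 = 0  ->  6 a_3 = -4 a_1 = -12  ->  a_3 = -2
  x^2: 12 a_4 + 9 a_2 = 0  ->  12 a_4 = -9 a_2 = 27/2  ->  a_4 = 9/8
  x^3: 20 a_5 + 18 a_3 = 0  ->  20 a_5 = -18 a_3 = 36  ->  a_5 = 9/5
  x^4: 30 a_6 + 31 a_4 = 0  ->  30 a_6 = -31 a_4 = -279/8  ->  a_6 = -93/80
Truncated series: y(x) = 1 + 3 x - (3/2) x^2 - 2 x^3 + (9/8) x^4 + (9/5) x^5 - (93/80) x^6 + O(x^7).

a_0 = 1; a_1 = 3; a_2 = -3/2; a_3 = -2; a_4 = 9/8; a_5 = 9/5; a_6 = -93/80


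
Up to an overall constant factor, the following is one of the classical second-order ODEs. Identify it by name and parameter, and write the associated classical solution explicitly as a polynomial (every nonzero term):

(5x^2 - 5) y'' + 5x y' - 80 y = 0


All three coefficients share the factor -5; dividing through by -5 gives  (1 - x^2) y'' - x y' + 16 y = 0.
This matches the Chebyshev equation (1 - x^2) y'' - x y' + n^2 y = 0 (note the -x y' term, not -2x y') with n^2 = 16, so n = 4; the polynomial solution is T_4(x).
With y = sum_k a_k x^k, matching x^k gives (k+2)(k+1) a_{k+2} = (k^2 - n^2) a_k = (k - 4)(k + 4) a_k. The right side vanishes at k = 4, so the series with the parity of 4 terminates at degree 4.
Standard normalization: leading coefficient of T_n is 2^(n-1), so a_4 = 2^3 = 8. Work downward with a_k = (k+1)(k+2) a_{k+2} / ((k - 4)(k + 4)):
  a_2 = (3)(4)(8) / ((2 - 4)(2 + 4)) = 96/(-12) = -8
  a_0 = (1)(2)(-8) / ((0 - 4)(0 + 4)) = -16/(-16) = 1
Hence T_4(x) = 8 x^4 - 8 x^2 + 1.

T_4(x); series = 8 x^4 - 8 x^2 + 1


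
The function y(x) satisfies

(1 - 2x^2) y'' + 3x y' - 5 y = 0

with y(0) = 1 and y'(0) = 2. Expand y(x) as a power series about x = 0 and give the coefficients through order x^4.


Ansatz: y(x) = sum_{n>=0} a_n x^n, so y'(x) = sum_{n>=1} n a_n x^(n-1) and y''(x) = sum_{n>=2} n(n-1) a_n x^(n-2).
Substitute into P(x) y'' + Q(x) y' + R(x) y = 0 with P(x) = 1 - 2x^2, Q(x) = 3x, R(x) = -5, and match powers of x.
Initial conditions: a_0 = 1, a_1 = 2.
Setting the coefficient of each power of x to zero and solving order by order (substituting the coefficients already found):
  x^0: 2 a_2 - 5 a_0 = 0  ->  2 a_2 = 5 a_0 = 5  ->  a_2 = 5/2
  x^1: 6 a_3 - 2 a_1 = 0  ->  6 a_3 = 2 a_1 = 4  ->  a_3 = 2/3
  x^2: 12 a_4 - 3 a_2 = 0  ->  12 a_4 = 3 a_2 = 15/2  ->  a_4 = 5/8
Truncated series: y(x) = 1 + 2 x + (5/2) x^2 + (2/3) x^3 + (5/8) x^4 + O(x^5).

a_0 = 1; a_1 = 2; a_2 = 5/2; a_3 = 2/3; a_4 = 5/8


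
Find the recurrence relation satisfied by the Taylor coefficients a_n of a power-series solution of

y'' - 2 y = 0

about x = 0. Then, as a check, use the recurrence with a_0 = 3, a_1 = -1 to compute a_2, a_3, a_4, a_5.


Substitute y = sum_n a_n x^n into y'' + (const) y = 0.
y''(x) = sum_{n>=0} (n+2)(n+1) a_{n+2} x^n.
The ODE becomes sum_n [(n+2)(n+1) a_{n+2} - 2 a_n] x^n = 0.
Setting each coefficient to zero gives the recurrence:
  (n+2)(n+1) a_{n+2} - 2 a_n = 0,
  a_{n+2} = 2 / ((n+1)(n+2)) a_n.

Check with a_0 = 3, a_1 = -1 (apply the recurrence for n = 0, 1, 2, 3): a_0 = 3, a_1 = -1, a_2 = 3, a_3 = -1/3, a_4 = 1/2, a_5 = -1/30.

a_{n+2} = 2/((n+1)(n+2)) * a_n; check: a_0 = 3, a_1 = -1, a_2 = 3, a_3 = -1/3, a_4 = 1/2, a_5 = -1/30


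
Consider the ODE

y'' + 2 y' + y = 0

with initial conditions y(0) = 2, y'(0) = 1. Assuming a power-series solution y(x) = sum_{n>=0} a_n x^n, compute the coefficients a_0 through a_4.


Ansatz: y(x) = sum_{n>=0} a_n x^n, so y'(x) = sum_{n>=1} n a_n x^(n-1) and y''(x) = sum_{n>=2} n(n-1) a_n x^(n-2).
Substitute into P(x) y'' + Q(x) y' + R(x) y = 0 with P(x) = 1, Q(x) = 2, R(x) = 1, and match powers of x.
Initial conditions: a_0 = 2, a_1 = 1.
Setting the coefficient of each power of x to zero and solving order by order (substituting the coefficients already found):
  x^0: 2 a_2 + 2 a_1 + a_0 = 0  ->  2 a_2 = -2 a_1 - a_0 = -4  ->  a_2 = -2
  x^1: 6 a_3 + 4 a_2 + a_1 = 0  ->  6 a_3 = -4 a_2 - a_1 = 7  ->  a_3 = 7/6
  x^2: 12 a_4 + 6 a_3 + a_2 = 0  ->  12 a_4 = -6 a_3 - a_2 = -5  ->  a_4 = -5/12
Truncated series: y(x) = 2 + x - 2 x^2 + (7/6) x^3 - (5/12) x^4 + O(x^5).

a_0 = 2; a_1 = 1; a_2 = -2; a_3 = 7/6; a_4 = -5/12


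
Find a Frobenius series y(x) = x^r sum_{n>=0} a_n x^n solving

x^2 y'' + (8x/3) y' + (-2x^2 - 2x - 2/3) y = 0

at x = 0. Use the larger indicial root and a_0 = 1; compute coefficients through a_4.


Write in Frobenius form y'' + (p(x)/x) y' + (q(x)/x^2) y = 0:
  p(x) = 8/3,  q(x) = -2x^2 - 2x - 2/3.
Indicial equation: r(r-1) + (8/3) r + (-2/3) = 0 -> roots r_1 = 1/3, r_2 = -2.
Take r = r_1 = 1/3. Let y(x) = x^r sum_{n>=0} a_n x^n with a_0 = 1.
Substitute y = x^r sum a_n x^n and match x^{r+n}. The recurrence is
  D(n) a_n - 2 a_{n-1} - 2 a_{n-2} = 0,  where D(n) = (r+n)(r+n-1) + (8/3)(r+n) + (-2/3).
  a_n = [2 a_{n-1} + 2 a_{n-2}] / D(n).
Since the indicial polynomial factors as (r - r_1)(r - r_2), D(n) = (r_1 + n - r_1)(r_1 + n - r_2) = n(n + 7/3).
Evaluating step by step (a_0 = 1):
  n = 1: D(1) = 1(1 + 7/3) = 10/3; numerator = 2(1) = 2; a_1 = (2)/(10/3) = 3/5
  n = 2: D(2) = 2(2 + 7/3) = 26/3; numerator = 2(3/5) + 2(1) = 16/5; a_2 = (16/5)/(26/3) = 24/65
  n = 3: D(3) = 3(3 + 7/3) = 16; numerator = 2(24/65) + 2(3/5) = 126/65; a_3 = (126/65)/(16) = 63/520
  n = 4: D(4) = 4(4 + 7/3) = 76/3; numerator = 2(63/520) + 2(24/65) = 51/52; a_4 = (51/52)/(76/3) = 153/3952

r = 1/3; a_0 = 1; a_1 = 3/5; a_2 = 24/65; a_3 = 63/520; a_4 = 153/3952


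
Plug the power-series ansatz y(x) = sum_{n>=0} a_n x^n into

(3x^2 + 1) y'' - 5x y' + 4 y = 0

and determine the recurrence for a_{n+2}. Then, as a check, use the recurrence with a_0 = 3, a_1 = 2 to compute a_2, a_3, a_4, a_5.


Substitute y = sum_n a_n x^n.
(1 + 3 x^2) y'' contributes (n+2)(n+1) a_{n+2} + 3 n(n-1) a_n at x^n.
-5 x y'(x) contributes -5 n a_n at x^n.
4 y(x) contributes 4 a_n at x^n.
Matching x^n: (n+2)(n+1) a_{n+2} + (3 n(n-1) - 5 n + 4) a_n = 0.
Thus a_{n+2} = (-3 n(n-1) + 5 n - 4) / ((n+1)(n+2)) * a_n.

Check with a_0 = 3, a_1 = 2 (apply the recurrence for n = 0, 1, 2, 3): a_0 = 3, a_1 = 2, a_2 = -6, a_3 = 1/3, a_4 = 0, a_5 = -7/60.

a_(n+2) = (-3 n(n-1) + 5 n - 4) / ((n+1)(n+2)) * a_n; check: a_0 = 3, a_1 = 2, a_2 = -6, a_3 = 1/3, a_4 = 0, a_5 = -7/60


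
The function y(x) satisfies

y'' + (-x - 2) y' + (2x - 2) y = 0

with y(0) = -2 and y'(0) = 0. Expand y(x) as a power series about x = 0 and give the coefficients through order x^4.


Ansatz: y(x) = sum_{n>=0} a_n x^n, so y'(x) = sum_{n>=1} n a_n x^(n-1) and y''(x) = sum_{n>=2} n(n-1) a_n x^(n-2).
Substitute into P(x) y'' + Q(x) y' + R(x) y = 0 with P(x) = 1, Q(x) = -x - 2, R(x) = 2x - 2, and match powers of x.
Initial conditions: a_0 = -2, a_1 = 0.
Setting the coefficient of each power of x to zero and solving order by order (substituting the coefficients already found):
  x^0: 2 a_2 - 2 a_1 - 2 a_0 = 0  ->  2 a_2 = 2 a_1 + 2 a_0 = -4  ->  a_2 = -2
  x^1: 6 a_3 - 4 a_2 - 3 a_1 + 2 a_0 = 0  ->  6 a_3 = 4 a_2 + 3 a_1 - 2 a_0 = -4  ->  a_3 = -2/3
  x^2: 12 a_4 - 6 a_3 - 4 a_2 + 2 a_1 = 0  ->  12 a_4 = 6 a_3 + 4 a_2 - 2 a_1 = -12  ->  a_4 = -1
Truncated series: y(x) = -2 - 2 x^2 - (2/3) x^3 - x^4 + O(x^5).

a_0 = -2; a_1 = 0; a_2 = -2; a_3 = -2/3; a_4 = -1


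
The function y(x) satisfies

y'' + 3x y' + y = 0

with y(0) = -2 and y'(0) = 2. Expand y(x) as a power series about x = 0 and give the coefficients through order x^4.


Ansatz: y(x) = sum_{n>=0} a_n x^n, so y'(x) = sum_{n>=1} n a_n x^(n-1) and y''(x) = sum_{n>=2} n(n-1) a_n x^(n-2).
Substitute into P(x) y'' + Q(x) y' + R(x) y = 0 with P(x) = 1, Q(x) = 3x, R(x) = 1, and match powers of x.
Initial conditions: a_0 = -2, a_1 = 2.
Setting the coefficient of each power of x to zero and solving order by order (substituting the coefficients already found):
  x^0: 2 a_2 + a_0 = 0  ->  2 a_2 = -a_0 = 2  ->  a_2 = 1
  x^1: 6 a_3 + 4 a_1 = 0  ->  6 a_3 = -4 a_1 = -8  ->  a_3 = -4/3
  x^2: 12 a_4 + 7 a_2 = 0  ->  12 a_4 = -7 a_2 = -7  ->  a_4 = -7/12
Truncated series: y(x) = -2 + 2 x + x^2 - (4/3) x^3 - (7/12) x^4 + O(x^5).

a_0 = -2; a_1 = 2; a_2 = 1; a_3 = -4/3; a_4 = -7/12


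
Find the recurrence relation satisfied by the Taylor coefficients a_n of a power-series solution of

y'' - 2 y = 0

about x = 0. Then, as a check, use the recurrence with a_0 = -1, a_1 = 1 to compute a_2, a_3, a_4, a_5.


Substitute y = sum_n a_n x^n into y'' + (const) y = 0.
y''(x) = sum_{n>=0} (n+2)(n+1) a_{n+2} x^n.
The ODE becomes sum_n [(n+2)(n+1) a_{n+2} - 2 a_n] x^n = 0.
Setting each coefficient to zero gives the recurrence:
  (n+2)(n+1) a_{n+2} - 2 a_n = 0,
  a_{n+2} = 2 / ((n+1)(n+2)) a_n.

Check with a_0 = -1, a_1 = 1 (apply the recurrence for n = 0, 1, 2, 3): a_0 = -1, a_1 = 1, a_2 = -1, a_3 = 1/3, a_4 = -1/6, a_5 = 1/30.

a_{n+2} = 2/((n+1)(n+2)) * a_n; check: a_0 = -1, a_1 = 1, a_2 = -1, a_3 = 1/3, a_4 = -1/6, a_5 = 1/30


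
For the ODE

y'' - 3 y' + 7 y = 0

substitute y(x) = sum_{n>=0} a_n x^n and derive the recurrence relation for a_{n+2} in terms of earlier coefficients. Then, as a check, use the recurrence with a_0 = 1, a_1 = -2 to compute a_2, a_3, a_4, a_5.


Substitute y = sum_n a_n x^n.
y''(x) has coefficient (n+2)(n+1) a_{n+2} at x^n;
-3 y'(x) has coefficient -3 (n+1) a_{n+1} at x^n;
7 y(x) has coefficient 7 a_n at x^n.
Matching x^n: (n+2)(n+1) a_{n+2} - 3 (n+1) a_{n+1} + 7 a_n = 0.
Thus a_{n+2} = [3 (n+1) a_{n+1} - 7 a_n] / ((n+1)(n+2)).

Check with a_0 = 1, a_1 = -2 (apply the recurrence for n = 0, 1, 2, 3): a_0 = 1, a_1 = -2, a_2 = -13/2, a_3 = -25/6, a_4 = 2/3, a_5 = 223/120.

a_(n+2) = [3 (n+1) a_(n+1) - 7 a_n] / ((n+1)(n+2)); check: a_0 = 1, a_1 = -2, a_2 = -13/2, a_3 = -25/6, a_4 = 2/3, a_5 = 223/120


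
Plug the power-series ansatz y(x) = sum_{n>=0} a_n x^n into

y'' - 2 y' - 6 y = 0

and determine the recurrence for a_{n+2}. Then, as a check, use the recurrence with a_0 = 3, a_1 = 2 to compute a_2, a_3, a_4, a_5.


Substitute y = sum_n a_n x^n.
y''(x) has coefficient (n+2)(n+1) a_{n+2} at x^n;
-2 y'(x) has coefficient -2 (n+1) a_{n+1} at x^n;
-6 y(x) has coefficient -6 a_n at x^n.
Matching x^n: (n+2)(n+1) a_{n+2} - 2 (n+1) a_{n+1} - 6 a_n = 0.
Thus a_{n+2} = [2 (n+1) a_{n+1} + 6 a_n] / ((n+1)(n+2)).

Check with a_0 = 3, a_1 = 2 (apply the recurrence for n = 0, 1, 2, 3): a_0 = 3, a_1 = 2, a_2 = 11, a_3 = 28/3, a_4 = 61/6, a_5 = 103/15.

a_(n+2) = [2 (n+1) a_(n+1) + 6 a_n] / ((n+1)(n+2)); check: a_0 = 3, a_1 = 2, a_2 = 11, a_3 = 28/3, a_4 = 61/6, a_5 = 103/15


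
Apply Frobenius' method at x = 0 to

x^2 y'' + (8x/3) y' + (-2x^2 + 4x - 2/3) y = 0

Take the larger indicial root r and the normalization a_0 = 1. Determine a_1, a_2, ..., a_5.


Write in Frobenius form y'' + (p(x)/x) y' + (q(x)/x^2) y = 0:
  p(x) = 8/3,  q(x) = -2x^2 + 4x - 2/3.
Indicial equation: r(r-1) + (8/3) r + (-2/3) = 0 -> roots r_1 = 1/3, r_2 = -2.
Take r = r_1 = 1/3. Let y(x) = x^r sum_{n>=0} a_n x^n with a_0 = 1.
Substitute y = x^r sum a_n x^n and match x^{r+n}. The recurrence is
  D(n) a_n + 4 a_{n-1} - 2 a_{n-2} = 0,  where D(n) = (r+n)(r+n-1) + (8/3)(r+n) + (-2/3).
  a_n = [-4 a_{n-1} + 2 a_{n-2}] / D(n).
Since the indicial polynomial factors as (r - r_1)(r - r_2), D(n) = (r_1 + n - r_1)(r_1 + n - r_2) = n(n + 7/3).
Evaluating step by step (a_0 = 1):
  n = 1: D(1) = 1(1 + 7/3) = 10/3; numerator = -4(1) = -4; a_1 = (-4)/(10/3) = -6/5
  n = 2: D(2) = 2(2 + 7/3) = 26/3; numerator = -4(-6/5) + 2(1) = 34/5; a_2 = (34/5)/(26/3) = 51/65
  n = 3: D(3) = 3(3 + 7/3) = 16; numerator = -4(51/65) + 2(-6/5) = -72/13; a_3 = (-72/13)/(16) = -9/26
  n = 4: D(4) = 4(4 + 7/3) = 76/3; numerator = -4(-9/26) + 2(51/65) = 192/65; a_4 = (192/65)/(76/3) = 144/1235
  n = 5: D(5) = 5(5 + 7/3) = 110/3; numerator = -4(144/1235) + 2(-9/26) = -1431/1235; a_5 = (-1431/1235)/(110/3) = -4293/135850

r = 1/3; a_0 = 1; a_1 = -6/5; a_2 = 51/65; a_3 = -9/26; a_4 = 144/1235; a_5 = -4293/135850


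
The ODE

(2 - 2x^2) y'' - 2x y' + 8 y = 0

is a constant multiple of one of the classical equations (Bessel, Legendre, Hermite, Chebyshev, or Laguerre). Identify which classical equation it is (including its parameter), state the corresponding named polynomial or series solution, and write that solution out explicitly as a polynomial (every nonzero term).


All three coefficients share the factor 2; dividing through by 2 gives  (1 - x^2) y'' - x y' + 4 y = 0.
This matches the Chebyshev equation (1 - x^2) y'' - x y' + n^2 y = 0 (note the -x y' term, not -2x y') with n^2 = 4, so n = 2; the polynomial solution is T_2(x).
With y = sum_k a_k x^k, matching x^k gives (k+2)(k+1) a_{k+2} = (k^2 - n^2) a_k = (k - 2)(k + 2) a_k. The right side vanishes at k = 2, so the series with the parity of 2 terminates at degree 2.
Standard normalization: leading coefficient of T_n is 2^(n-1), so a_2 = 2^1 = 2. Work downward with a_k = (k+1)(k+2) a_{k+2} / ((k - 2)(k + 2)):
  a_0 = (1)(2)(2) / ((0 - 2)(0 + 2)) = 4/(-4) = -1
Hence T_2(x) = 2 x^2 - 1.

T_2(x); series = 2 x^2 - 1


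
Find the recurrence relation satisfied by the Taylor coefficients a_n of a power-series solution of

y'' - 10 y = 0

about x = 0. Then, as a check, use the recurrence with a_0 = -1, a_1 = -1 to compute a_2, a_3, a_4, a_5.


Substitute y = sum_n a_n x^n into y'' + (const) y = 0.
y''(x) = sum_{n>=0} (n+2)(n+1) a_{n+2} x^n.
The ODE becomes sum_n [(n+2)(n+1) a_{n+2} - 10 a_n] x^n = 0.
Setting each coefficient to zero gives the recurrence:
  (n+2)(n+1) a_{n+2} - 10 a_n = 0,
  a_{n+2} = 10 / ((n+1)(n+2)) a_n.

Check with a_0 = -1, a_1 = -1 (apply the recurrence for n = 0, 1, 2, 3): a_0 = -1, a_1 = -1, a_2 = -5, a_3 = -5/3, a_4 = -25/6, a_5 = -5/6.

a_{n+2} = 10/((n+1)(n+2)) * a_n; check: a_0 = -1, a_1 = -1, a_2 = -5, a_3 = -5/3, a_4 = -25/6, a_5 = -5/6


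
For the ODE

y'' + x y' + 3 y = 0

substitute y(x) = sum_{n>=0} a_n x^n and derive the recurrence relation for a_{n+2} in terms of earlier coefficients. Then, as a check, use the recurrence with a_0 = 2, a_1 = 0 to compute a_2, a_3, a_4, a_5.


Substitute y = sum_n a_n x^n.
y''(x) has coefficient (n+2)(n+1) a_{n+2} at x^n;
x y'(x) has coefficient n a_n at x^n (shift);
3 y(x) has coefficient 3 a_n at x^n.
Matching x^n: (n+2)(n+1) a_{n+2} + (n + 3) a_n = 0.
Thus a_{n+2} = (-n - 3) / ((n+1)(n+2)) * a_n.

Check with a_0 = 2, a_1 = 0 (apply the recurrence for n = 0, 1, 2, 3): a_0 = 2, a_1 = 0, a_2 = -3, a_3 = 0, a_4 = 5/4, a_5 = 0.

a_(n+2) = (-n - 3) / ((n+1)(n+2)) * a_n; check: a_0 = 2, a_1 = 0, a_2 = -3, a_3 = 0, a_4 = 5/4, a_5 = 0


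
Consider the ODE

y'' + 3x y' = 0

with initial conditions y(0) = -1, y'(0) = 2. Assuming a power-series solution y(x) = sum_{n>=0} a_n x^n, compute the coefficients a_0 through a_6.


Ansatz: y(x) = sum_{n>=0} a_n x^n, so y'(x) = sum_{n>=1} n a_n x^(n-1) and y''(x) = sum_{n>=2} n(n-1) a_n x^(n-2).
Substitute into P(x) y'' + Q(x) y' + R(x) y = 0 with P(x) = 1, Q(x) = 3x, R(x) = 0, and match powers of x.
Initial conditions: a_0 = -1, a_1 = 2.
Setting the coefficient of each power of x to zero and solving order by order (substituting the coefficients already found):
  x^0: 2 a_2 = 0  ->  a_2 = 0
  x^1: 6 a_3 + 3 a_1 = 0  ->  6 a_3 = -3 a_1 = -6  ->  a_3 = -1
  x^2: 12 a_4 + 6 a_2 = 0  ->  12 a_4 = -6 a_2 = 0  ->  a_4 = 0
  x^3: 20 a_5 + 9 a_3 = 0  ->  20 a_5 = -9 a_3 = 9  ->  a_5 = 9/20
  x^4: 30 a_6 + 12 a_4 = 0  ->  30 a_6 = -12 a_4 = 0  ->  a_6 = 0
Truncated series: y(x) = -1 + 2 x - x^3 + (9/20) x^5 + O(x^7).

a_0 = -1; a_1 = 2; a_2 = 0; a_3 = -1; a_4 = 0; a_5 = 9/20; a_6 = 0


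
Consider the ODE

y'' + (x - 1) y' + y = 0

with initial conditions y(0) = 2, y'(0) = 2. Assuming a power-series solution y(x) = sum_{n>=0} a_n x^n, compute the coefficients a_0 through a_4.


Ansatz: y(x) = sum_{n>=0} a_n x^n, so y'(x) = sum_{n>=1} n a_n x^(n-1) and y''(x) = sum_{n>=2} n(n-1) a_n x^(n-2).
Substitute into P(x) y'' + Q(x) y' + R(x) y = 0 with P(x) = 1, Q(x) = x - 1, R(x) = 1, and match powers of x.
Initial conditions: a_0 = 2, a_1 = 2.
Setting the coefficient of each power of x to zero and solving order by order (substituting the coefficients already found):
  x^0: 2 a_2 - a_1 + a_0 = 0  ->  2 a_2 = a_1 - a_0 = 0  ->  a_2 = 0
  x^1: 6 a_3 - 2 a_2 + 2 a_1 = 0  ->  6 a_3 = 2 a_2 - 2 a_1 = -4  ->  a_3 = -2/3
  x^2: 12 a_4 - 3 a_3 + 3 a_2 = 0  ->  12 a_4 = 3 a_3 - 3 a_2 = -2  ->  a_4 = -1/6
Truncated series: y(x) = 2 + 2 x - (2/3) x^3 - (1/6) x^4 + O(x^5).

a_0 = 2; a_1 = 2; a_2 = 0; a_3 = -2/3; a_4 = -1/6


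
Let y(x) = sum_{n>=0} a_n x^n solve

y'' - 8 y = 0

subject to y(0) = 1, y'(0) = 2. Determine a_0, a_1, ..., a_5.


Ansatz: y(x) = sum_{n>=0} a_n x^n, so y'(x) = sum_{n>=1} n a_n x^(n-1) and y''(x) = sum_{n>=2} n(n-1) a_n x^(n-2).
Substitute into P(x) y'' + Q(x) y' + R(x) y = 0 with P(x) = 1, Q(x) = 0, R(x) = -8, and match powers of x.
Initial conditions: a_0 = 1, a_1 = 2.
Setting the coefficient of each power of x to zero and solving order by order (substituting the coefficients already found):
  x^0: 2 a_2 - 8 a_0 = 0  ->  2 a_2 = 8 a_0 = 8  ->  a_2 = 4
  x^1: 6 a_3 - 8 a_1 = 0  ->  6 a_3 = 8 a_1 = 16  ->  a_3 = 8/3
  x^2: 12 a_4 - 8 a_2 = 0  ->  12 a_4 = 8 a_2 = 32  ->  a_4 = 8/3
  x^3: 20 a_5 - 8 a_3 = 0  ->  20 a_5 = 8 a_3 = 64/3  ->  a_5 = 16/15
Truncated series: y(x) = 1 + 2 x + 4 x^2 + (8/3) x^3 + (8/3) x^4 + (16/15) x^5 + O(x^6).

a_0 = 1; a_1 = 2; a_2 = 4; a_3 = 8/3; a_4 = 8/3; a_5 = 16/15


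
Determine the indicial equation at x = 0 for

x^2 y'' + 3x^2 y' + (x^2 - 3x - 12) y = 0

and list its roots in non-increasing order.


Divide by x^2 to reach normal form y'' + P_1(x) y' + P_2(x) y = 0 with P_1(x) = 3 and P_2(x) = 1 - 3/x - 12/x^2.
x = 0 is a singular point because the y-coefficient 1 - 3/x - 12/x^2 has a pole at x = 0.
It is a regular singular point because x P_1(x) = p(x) = 3x and x^2 P_2(x) = q(x) = x^2 - 3x - 12 are polynomials, hence analytic at x = 0.
p(0) = 0,  q(0) = -12.
Indicial equation: r(r-1) + p(0) r + q(0) = 0, i.e. r^2 + (p(0) - 1) r + q(0) = 0, i.e. r^2 - 1 r - 12 = 0.
Discriminant: (-1)^2 - 4(-12) = 49, so r = (1 ± 7)/2.
Solving: r_1 = 4, r_2 = -3.

indicial: r^2 - 1 r - 12 = 0; roots r_1 = 4, r_2 = -3


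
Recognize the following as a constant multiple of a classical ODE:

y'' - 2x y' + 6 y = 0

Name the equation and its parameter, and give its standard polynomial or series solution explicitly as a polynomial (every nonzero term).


The equation is already in a standard form:  y'' - 2x y' + 6 y = 0.
This matches the Hermite equation y'' - 2x y' + 2n y = 0 with 2n = 6, so n = 3; the polynomial solution is H_3(x).
With y = sum_k a_k x^k, matching x^k gives (k+2)(k+1) a_{k+2} = 2(k - n) a_k = 2(k - 3) a_k. The right side vanishes at k = 3, so the series with the parity of 3 terminates at degree 3.
Standard normalization: leading coefficient of H_n is 2^n, so a_3 = 2^3 = 8. Work downward with a_k = (k+1)(k+2) a_{k+2} / (2(k - n)):
  a_1 = (2)(3)(8) / (2(1 - 3)) = 48/(-4) = -12
Hence H_3(x) = 8 x^3 - 12 x.

H_3(x); series = 8 x^3 - 12 x


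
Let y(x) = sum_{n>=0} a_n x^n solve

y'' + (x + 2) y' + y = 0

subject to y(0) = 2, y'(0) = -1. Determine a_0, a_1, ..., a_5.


Ansatz: y(x) = sum_{n>=0} a_n x^n, so y'(x) = sum_{n>=1} n a_n x^(n-1) and y''(x) = sum_{n>=2} n(n-1) a_n x^(n-2).
Substitute into P(x) y'' + Q(x) y' + R(x) y = 0 with P(x) = 1, Q(x) = x + 2, R(x) = 1, and match powers of x.
Initial conditions: a_0 = 2, a_1 = -1.
Setting the coefficient of each power of x to zero and solving order by order (substituting the coefficients already found):
  x^0: 2 a_2 + 2 a_1 + a_0 = 0  ->  2 a_2 = -2 a_1 - a_0 = 0  ->  a_2 = 0
  x^1: 6 a_3 + 4 a_2 + 2 a_1 = 0  ->  6 a_3 = -4 a_2 - 2 a_1 = 2  ->  a_3 = 1/3
  x^2: 12 a_4 + 6 a_3 + 3 a_2 = 0  ->  12 a_4 = -6 a_3 - 3 a_2 = -2  ->  a_4 = -1/6
  x^3: 20 a_5 + 8 a_4 + 4 a_3 = 0  ->  20 a_5 = -8 a_4 - 4 a_3 = 0  ->  a_5 = 0
Truncated series: y(x) = 2 - x + (1/3) x^3 - (1/6) x^4 + O(x^6).

a_0 = 2; a_1 = -1; a_2 = 0; a_3 = 1/3; a_4 = -1/6; a_5 = 0


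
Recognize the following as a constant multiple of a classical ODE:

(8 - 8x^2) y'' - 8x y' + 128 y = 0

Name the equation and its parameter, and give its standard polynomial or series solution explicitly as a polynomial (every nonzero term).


All three coefficients share the factor 8; dividing through by 8 gives  (1 - x^2) y'' - x y' + 16 y = 0.
This matches the Chebyshev equation (1 - x^2) y'' - x y' + n^2 y = 0 (note the -x y' term, not -2x y') with n^2 = 16, so n = 4; the polynomial solution is T_4(x).
With y = sum_k a_k x^k, matching x^k gives (k+2)(k+1) a_{k+2} = (k^2 - n^2) a_k = (k - 4)(k + 4) a_k. The right side vanishes at k = 4, so the series with the parity of 4 terminates at degree 4.
Standard normalization: leading coefficient of T_n is 2^(n-1), so a_4 = 2^3 = 8. Work downward with a_k = (k+1)(k+2) a_{k+2} / ((k - 4)(k + 4)):
  a_2 = (3)(4)(8) / ((2 - 4)(2 + 4)) = 96/(-12) = -8
  a_0 = (1)(2)(-8) / ((0 - 4)(0 + 4)) = -16/(-16) = 1
Hence T_4(x) = 8 x^4 - 8 x^2 + 1.

T_4(x); series = 8 x^4 - 8 x^2 + 1


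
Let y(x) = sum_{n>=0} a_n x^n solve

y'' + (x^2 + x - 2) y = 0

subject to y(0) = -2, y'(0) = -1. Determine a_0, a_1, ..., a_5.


Ansatz: y(x) = sum_{n>=0} a_n x^n, so y'(x) = sum_{n>=1} n a_n x^(n-1) and y''(x) = sum_{n>=2} n(n-1) a_n x^(n-2).
Substitute into P(x) y'' + Q(x) y' + R(x) y = 0 with P(x) = 1, Q(x) = 0, R(x) = x^2 + x - 2, and match powers of x.
Initial conditions: a_0 = -2, a_1 = -1.
Setting the coefficient of each power of x to zero and solving order by order (substituting the coefficients already found):
  x^0: 2 a_2 - 2 a_0 = 0  ->  2 a_2 = 2 a_0 = -4  ->  a_2 = -2
  x^1: 6 a_3 - 2 a_1 + a_0 = 0  ->  6 a_3 = 2 a_1 - a_0 = 0  ->  a_3 = 0
  x^2: 12 a_4 - 2 a_2 + a_1 + a_0 = 0  ->  12 a_4 = 2 a_2 - a_1 - a_0 = -1  ->  a_4 = -1/12
  x^3: 20 a_5 - 2 a_3 + a_2 + a_1 = 0  ->  20 a_5 = 2 a_3 - a_2 - a_1 = 3  ->  a_5 = 3/20
Truncated series: y(x) = -2 - x - 2 x^2 - (1/12) x^4 + (3/20) x^5 + O(x^6).

a_0 = -2; a_1 = -1; a_2 = -2; a_3 = 0; a_4 = -1/12; a_5 = 3/20


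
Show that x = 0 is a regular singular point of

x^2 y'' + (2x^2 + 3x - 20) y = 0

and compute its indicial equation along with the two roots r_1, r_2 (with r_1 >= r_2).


Divide by x^2 to reach normal form y'' + P_1(x) y' + P_2(x) y = 0 with P_1(x) = 0 and P_2(x) = 2 + 3/x - 20/x^2.
x = 0 is a singular point because the y-coefficient 2 + 3/x - 20/x^2 has a pole at x = 0.
It is a regular singular point because x P_1(x) = p(x) = 0 and x^2 P_2(x) = q(x) = 2x^2 + 3x - 20 are polynomials, hence analytic at x = 0.
p(0) = 0,  q(0) = -20.
Indicial equation: r(r-1) + p(0) r + q(0) = 0, i.e. r^2 + (p(0) - 1) r + q(0) = 0, i.e. r^2 - 1 r - 20 = 0.
Discriminant: (-1)^2 - 4(-20) = 81, so r = (1 ± 9)/2.
Solving: r_1 = 5, r_2 = -4.

indicial: r^2 - 1 r - 20 = 0; roots r_1 = 5, r_2 = -4


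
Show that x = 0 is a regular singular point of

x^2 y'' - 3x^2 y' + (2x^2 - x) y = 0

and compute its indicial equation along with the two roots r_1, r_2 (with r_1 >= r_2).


Divide by x^2 to reach normal form y'' + P_1(x) y' + P_2(x) y = 0 with P_1(x) = -3 and P_2(x) = 2 - 1/x.
x = 0 is a singular point because the y-coefficient 2 - 1/x has a pole at x = 0.
It is a regular singular point because x P_1(x) = p(x) = -3x and x^2 P_2(x) = q(x) = 2x^2 - x are polynomials, hence analytic at x = 0.
p(0) = 0,  q(0) = 0.
Indicial equation: r(r-1) + p(0) r + q(0) = 0, i.e. r^2 + (p(0) - 1) r + q(0) = 0, i.e. r^2 - 1 r = 0.
Discriminant: (-1)^2 - 4(0) = 1, so r = (1 ± 1)/2.
Solving: r_1 = 1, r_2 = 0.

indicial: r^2 - 1 r = 0; roots r_1 = 1, r_2 = 0


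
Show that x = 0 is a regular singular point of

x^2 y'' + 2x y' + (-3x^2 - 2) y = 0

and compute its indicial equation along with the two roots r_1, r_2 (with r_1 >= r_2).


Divide by x^2 to reach normal form y'' + P_1(x) y' + P_2(x) y = 0 with P_1(x) = 2/x and P_2(x) = -3 - 2/x^2.
x = 0 is a singular point because the y'-coefficient 2/x has a pole at x = 0 and the y-coefficient -3 - 2/x^2 has a pole at x = 0.
It is a regular singular point because x P_1(x) = p(x) = 2 and x^2 P_2(x) = q(x) = -3x^2 - 2 are polynomials, hence analytic at x = 0.
p(0) = 2,  q(0) = -2.
Indicial equation: r(r-1) + p(0) r + q(0) = 0, i.e. r^2 + (p(0) - 1) r + q(0) = 0, i.e. r^2 + 1 r - 2 = 0.
Discriminant: (1)^2 - 4(-2) = 9, so r = (-1 ± 3)/2.
Solving: r_1 = 1, r_2 = -2.

indicial: r^2 + 1 r - 2 = 0; roots r_1 = 1, r_2 = -2


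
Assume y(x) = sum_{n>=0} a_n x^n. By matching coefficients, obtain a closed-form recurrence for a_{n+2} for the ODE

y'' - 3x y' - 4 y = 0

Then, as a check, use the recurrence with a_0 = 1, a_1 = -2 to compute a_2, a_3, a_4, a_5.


Substitute y = sum_n a_n x^n.
y''(x) has coefficient (n+2)(n+1) a_{n+2} at x^n;
-3 x y'(x) has coefficient -3 n a_n at x^n (shift);
-4 y(x) has coefficient -4 a_n at x^n.
Matching x^n: (n+2)(n+1) a_{n+2} + (-3n - 4) a_n = 0.
Thus a_{n+2} = (3n + 4) / ((n+1)(n+2)) * a_n.

Check with a_0 = 1, a_1 = -2 (apply the recurrence for n = 0, 1, 2, 3): a_0 = 1, a_1 = -2, a_2 = 2, a_3 = -7/3, a_4 = 5/3, a_5 = -91/60.

a_(n+2) = (3n + 4) / ((n+1)(n+2)) * a_n; check: a_0 = 1, a_1 = -2, a_2 = 2, a_3 = -7/3, a_4 = 5/3, a_5 = -91/60


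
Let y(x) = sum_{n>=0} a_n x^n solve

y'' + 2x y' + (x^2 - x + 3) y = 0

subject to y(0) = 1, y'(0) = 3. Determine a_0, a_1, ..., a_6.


Ansatz: y(x) = sum_{n>=0} a_n x^n, so y'(x) = sum_{n>=1} n a_n x^(n-1) and y''(x) = sum_{n>=2} n(n-1) a_n x^(n-2).
Substitute into P(x) y'' + Q(x) y' + R(x) y = 0 with P(x) = 1, Q(x) = 2x, R(x) = x^2 - x + 3, and match powers of x.
Initial conditions: a_0 = 1, a_1 = 3.
Setting the coefficient of each power of x to zero and solving order by order (substituting the coefficients already found):
  x^0: 2 a_2 + 3 a_0 = 0  ->  2 a_2 = -3 a_0 = -3  ->  a_2 = -3/2
  x^1: 6 a_3 + 5 a_1 - a_0 = 0  ->  6 a_3 = -5 a_1 + a_0 = -14  ->  a_3 = -7/3
  x^2: 12 a_4 + 7 a_2 - a_1 + a_0 = 0  ->  12 a_4 = -7 a_2 + a_1 - a_0 = 25/2  ->  a_4 = 25/24
  x^3: 20 a_5 + 9 a_3 - a_2 + a_1 = 0  ->  20 a_5 = -9 a_3 + a_2 - a_1 = 33/2  ->  a_5 = 33/40
  x^4: 30 a_6 + 11 a_4 - a_3 + a_2 = 0  ->  30 a_6 = -11 a_4 + a_3 - a_2 = -295/24  ->  a_6 = -59/144
Truncated series: y(x) = 1 + 3 x - (3/2) x^2 - (7/3) x^3 + (25/24) x^4 + (33/40) x^5 - (59/144) x^6 + O(x^7).

a_0 = 1; a_1 = 3; a_2 = -3/2; a_3 = -7/3; a_4 = 25/24; a_5 = 33/40; a_6 = -59/144


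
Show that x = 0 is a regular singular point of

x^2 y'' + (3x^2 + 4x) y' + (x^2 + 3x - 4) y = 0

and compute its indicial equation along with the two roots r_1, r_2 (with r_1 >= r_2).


Divide by x^2 to reach normal form y'' + P_1(x) y' + P_2(x) y = 0 with P_1(x) = 3 + 4/x and P_2(x) = 1 + 3/x - 4/x^2.
x = 0 is a singular point because the y'-coefficient 3 + 4/x has a pole at x = 0 and the y-coefficient 1 + 3/x - 4/x^2 has a pole at x = 0.
It is a regular singular point because x P_1(x) = p(x) = 3x + 4 and x^2 P_2(x) = q(x) = x^2 + 3x - 4 are polynomials, hence analytic at x = 0.
p(0) = 4,  q(0) = -4.
Indicial equation: r(r-1) + p(0) r + q(0) = 0, i.e. r^2 + (p(0) - 1) r + q(0) = 0, i.e. r^2 + 3 r - 4 = 0.
Discriminant: (3)^2 - 4(-4) = 25, so r = (-3 ± 5)/2.
Solving: r_1 = 1, r_2 = -4.

indicial: r^2 + 3 r - 4 = 0; roots r_1 = 1, r_2 = -4


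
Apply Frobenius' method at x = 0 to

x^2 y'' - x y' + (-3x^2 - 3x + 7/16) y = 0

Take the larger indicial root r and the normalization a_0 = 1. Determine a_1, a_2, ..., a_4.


Write in Frobenius form y'' + (p(x)/x) y' + (q(x)/x^2) y = 0:
  p(x) = -1,  q(x) = -3x^2 - 3x + 7/16.
Indicial equation: r(r-1) + (-1) r + (7/16) = 0 -> roots r_1 = 7/4, r_2 = 1/4.
Take r = r_1 = 7/4. Let y(x) = x^r sum_{n>=0} a_n x^n with a_0 = 1.
Substitute y = x^r sum a_n x^n and match x^{r+n}. The recurrence is
  D(n) a_n - 3 a_{n-1} - 3 a_{n-2} = 0,  where D(n) = (r+n)(r+n-1) + (-1)(r+n) + (7/16).
  a_n = [3 a_{n-1} + 3 a_{n-2}] / D(n).
Since the indicial polynomial factors as (r - r_1)(r - r_2), D(n) = (r_1 + n - r_1)(r_1 + n - r_2) = n(n + 3/2).
Evaluating step by step (a_0 = 1):
  n = 1: D(1) = 1(1 + 3/2) = 5/2; numerator = 3(1) = 3; a_1 = (3)/(5/2) = 6/5
  n = 2: D(2) = 2(2 + 3/2) = 7; numerator = 3(6/5) + 3(1) = 33/5; a_2 = (33/5)/(7) = 33/35
  n = 3: D(3) = 3(3 + 3/2) = 27/2; numerator = 3(33/35) + 3(6/5) = 45/7; a_3 = (45/7)/(27/2) = 10/21
  n = 4: D(4) = 4(4 + 3/2) = 22; numerator = 3(10/21) + 3(33/35) = 149/35; a_4 = (149/35)/(22) = 149/770

r = 7/4; a_0 = 1; a_1 = 6/5; a_2 = 33/35; a_3 = 10/21; a_4 = 149/770


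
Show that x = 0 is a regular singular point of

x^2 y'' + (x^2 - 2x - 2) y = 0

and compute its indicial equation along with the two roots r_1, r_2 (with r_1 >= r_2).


Divide by x^2 to reach normal form y'' + P_1(x) y' + P_2(x) y = 0 with P_1(x) = 0 and P_2(x) = 1 - 2/x - 2/x^2.
x = 0 is a singular point because the y-coefficient 1 - 2/x - 2/x^2 has a pole at x = 0.
It is a regular singular point because x P_1(x) = p(x) = 0 and x^2 P_2(x) = q(x) = x^2 - 2x - 2 are polynomials, hence analytic at x = 0.
p(0) = 0,  q(0) = -2.
Indicial equation: r(r-1) + p(0) r + q(0) = 0, i.e. r^2 + (p(0) - 1) r + q(0) = 0, i.e. r^2 - 1 r - 2 = 0.
Discriminant: (-1)^2 - 4(-2) = 9, so r = (1 ± 3)/2.
Solving: r_1 = 2, r_2 = -1.

indicial: r^2 - 1 r - 2 = 0; roots r_1 = 2, r_2 = -1


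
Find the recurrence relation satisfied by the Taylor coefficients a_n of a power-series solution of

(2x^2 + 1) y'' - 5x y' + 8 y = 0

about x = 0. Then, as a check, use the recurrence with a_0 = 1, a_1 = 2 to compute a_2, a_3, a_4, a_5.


Substitute y = sum_n a_n x^n.
(1 + 2 x^2) y'' contributes (n+2)(n+1) a_{n+2} + 2 n(n-1) a_n at x^n.
-5 x y'(x) contributes -5 n a_n at x^n.
8 y(x) contributes 8 a_n at x^n.
Matching x^n: (n+2)(n+1) a_{n+2} + (2 n(n-1) - 5 n + 8) a_n = 0.
Thus a_{n+2} = (-2 n(n-1) + 5 n - 8) / ((n+1)(n+2)) * a_n.

Check with a_0 = 1, a_1 = 2 (apply the recurrence for n = 0, 1, 2, 3): a_0 = 1, a_1 = 2, a_2 = -4, a_3 = -1, a_4 = 2/3, a_5 = 1/4.

a_(n+2) = (-2 n(n-1) + 5 n - 8) / ((n+1)(n+2)) * a_n; check: a_0 = 1, a_1 = 2, a_2 = -4, a_3 = -1, a_4 = 2/3, a_5 = 1/4
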